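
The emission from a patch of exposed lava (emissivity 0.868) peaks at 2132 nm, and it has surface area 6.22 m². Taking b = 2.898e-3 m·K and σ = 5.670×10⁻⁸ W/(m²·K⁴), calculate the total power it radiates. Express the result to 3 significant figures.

P ≈ 1.05×10⁶ W

Wien's law: T = b/λ_max = 2.898×10⁻³/2.132×10⁻⁶ = 1359.29 K.
Area A = 6.22 m².
Then P = εσAT⁴ = 0.868×5.670×10⁻⁸×6.22×(1359.29)⁴ = 1.05×10⁶ W.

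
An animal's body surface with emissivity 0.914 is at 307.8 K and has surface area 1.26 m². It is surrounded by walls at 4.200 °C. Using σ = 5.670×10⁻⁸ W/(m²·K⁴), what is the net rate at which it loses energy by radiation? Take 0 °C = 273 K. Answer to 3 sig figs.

Surroundings: T = 4.200 °C + 273 = 277.200 K.
Area A = 1.26 m².
Net radiated power P_net = εσA(T⁴ − T₀⁴) = 0.914×5.670×10⁻⁸×1.26×(307.8⁴ − 277.200⁴).
T⁴ − T₀⁴ = 8.97583×10⁹ − 5.90436×10⁹ = 3.07147×10⁹ K⁴, so P_net = 201 W.

Net loss ≈ 201 W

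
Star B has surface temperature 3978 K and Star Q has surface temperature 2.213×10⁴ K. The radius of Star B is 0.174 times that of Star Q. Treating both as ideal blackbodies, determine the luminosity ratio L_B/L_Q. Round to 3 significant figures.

L_B/L_Q ≈ 3.16×10⁻⁵

L ∝ R²T⁴, so L_B/L_Q = (R_B/R_Q)²(T_B/T_Q)⁴ = (0.174)² × (3978/2.213×10⁴)⁴ = 0.030276 × 1.04408×10⁻³ = 3.16×10⁻⁵.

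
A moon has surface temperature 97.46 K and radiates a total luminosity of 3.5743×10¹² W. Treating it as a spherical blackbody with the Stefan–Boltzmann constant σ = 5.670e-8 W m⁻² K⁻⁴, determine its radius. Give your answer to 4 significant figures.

R ≈ 2.358×10⁵ m

L = 4πR²σT⁴ ⇒ R = √(L/(4πσT⁴)).
σT⁴ = 5.11551 W/m², so R = √(3.5743×10¹²/(4π×5.11551)) = 2.358×10⁵ m.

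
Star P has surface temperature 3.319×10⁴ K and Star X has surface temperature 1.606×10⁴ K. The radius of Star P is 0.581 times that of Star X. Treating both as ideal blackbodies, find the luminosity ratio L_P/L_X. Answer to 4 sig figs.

L ∝ R²T⁴, so L_P/L_X = (R_P/R_X)²(T_P/T_X)⁴ = (0.581)² × (3.319×10⁴/1.606×10⁴)⁴ = 0.337561 × 18.2409 = 6.157.

L_P/L_X ≈ 6.157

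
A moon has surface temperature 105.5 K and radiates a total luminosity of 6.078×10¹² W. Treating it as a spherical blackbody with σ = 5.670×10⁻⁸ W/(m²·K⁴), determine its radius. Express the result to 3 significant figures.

L = 4πR²σT⁴ ⇒ R = √(L/(4πσT⁴)).
σT⁴ = 7.02414 W/m², so R = √(6.078×10¹²/(4π×7.02414)) = 2.62×10⁵ m.

R ≈ 2.62×10⁵ m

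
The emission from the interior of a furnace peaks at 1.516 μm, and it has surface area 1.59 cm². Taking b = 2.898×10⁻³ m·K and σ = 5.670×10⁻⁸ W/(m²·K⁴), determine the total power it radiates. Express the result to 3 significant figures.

Wien's law: T = b/λ_max = 2.898×10⁻³/1.516×10⁻⁶ = 1911.61 K.
Area A = 1.59 cm² = 1.59×10⁻⁴ m².
Then P = σAT⁴ = 5.670×10⁻⁸×1.59×10⁻⁴×(1911.61)⁴ = 120 W.

P ≈ 120 W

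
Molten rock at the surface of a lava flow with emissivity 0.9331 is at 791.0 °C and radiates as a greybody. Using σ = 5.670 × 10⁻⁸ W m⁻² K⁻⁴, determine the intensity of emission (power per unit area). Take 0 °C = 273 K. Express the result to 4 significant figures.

T = 791.0 °C + 273 = 1064.0 K.
Stefan–Boltzmann: I = εσT⁴ = 0.9331 × 5.670×10⁻⁸ × (1064.0)⁴ = 6.781×10⁴ W/m².

I ≈ 6.781×10⁴ W/m²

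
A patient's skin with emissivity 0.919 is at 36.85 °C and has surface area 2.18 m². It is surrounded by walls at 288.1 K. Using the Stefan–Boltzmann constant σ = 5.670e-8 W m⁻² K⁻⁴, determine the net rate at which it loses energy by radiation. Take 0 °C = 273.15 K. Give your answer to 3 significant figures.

Net loss ≈ 266 W

T = 36.85 °C + 273.15 = 310.00 K.
Area A = 2.18 m².
Net radiated power P_net = εσA(T⁴ − T₀⁴) = 0.919×5.670×10⁻⁸×2.18×(310.00⁴ − 288.1⁴).
T⁴ − T₀⁴ = 9.23521×10⁹ − 6.88927×10⁹ = 2.34594×10⁹ K⁴, so P_net = 266 W.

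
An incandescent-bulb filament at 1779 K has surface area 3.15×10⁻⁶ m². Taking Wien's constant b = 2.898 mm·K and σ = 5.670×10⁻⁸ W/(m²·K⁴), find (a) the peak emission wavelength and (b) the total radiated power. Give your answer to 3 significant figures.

(a) λ_max = b/T = 2.898×10⁻³/1779 = 1.629×10⁻⁶ m = 1.63 μm.
Area A = 3.15×10⁻⁶ m².
(b) P = σAT⁴ = 5.670×10⁻⁸×3.15×10⁻⁶×(1779)⁴ = 1.79 W.

λ_max ≈ 1.63 μm; P ≈ 1.79 W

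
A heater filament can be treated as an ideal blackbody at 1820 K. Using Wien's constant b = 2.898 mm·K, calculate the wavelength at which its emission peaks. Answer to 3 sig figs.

λ_max ≈ 1.59×10³ nm

Wien's displacement law: λ_max = b/T = (2.898×10⁻³ m·K)/(1820 K) = 1.592×10⁻⁶ m.
That is 1.59×10³ nm, in the infrared range.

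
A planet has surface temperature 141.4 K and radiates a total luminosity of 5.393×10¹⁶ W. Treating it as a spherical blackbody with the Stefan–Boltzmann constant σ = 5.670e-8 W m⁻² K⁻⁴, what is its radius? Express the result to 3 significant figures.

L = 4πR²σT⁴ ⇒ R = √(L/(4πσT⁴)).
σT⁴ = 22.6663 W/m², so R = √(5.393×10¹⁶/(4π×22.6663)) = 1.38×10⁷ m.

R ≈ 1.38×10⁷ m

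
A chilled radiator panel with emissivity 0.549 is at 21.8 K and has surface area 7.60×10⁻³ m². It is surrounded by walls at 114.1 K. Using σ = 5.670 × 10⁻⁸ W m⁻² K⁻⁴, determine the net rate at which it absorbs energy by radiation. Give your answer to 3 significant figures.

Area A = 7.60×10⁻³ m².
Net radiated power P_net = εσA(T⁴ − T₀⁴) = 0.549×5.670×10⁻⁸×7.60×10⁻³×(21.8⁴ − 114.1⁴).
T⁴ − T₀⁴ = 2.25853×10⁵ − 1.69489×10⁸ = -1.69263×10⁸ K⁴, so P_net = -0.0400 W — negative, meaning a net gain of 0.0400 W.

Net gain ≈ 0.0400 W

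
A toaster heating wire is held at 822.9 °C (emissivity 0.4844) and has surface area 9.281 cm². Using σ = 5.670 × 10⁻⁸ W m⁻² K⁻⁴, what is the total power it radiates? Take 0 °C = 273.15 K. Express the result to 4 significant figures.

P ≈ 36.79 W

T = 822.9 °C + 273.15 = 1096.05 K.
Area A = 9.281 cm² = 9.281×10⁻⁴ m².
P = εσAT⁴ = 0.4844 × 5.670×10⁻⁸ × 9.281×10⁻⁴ × (1096.05)⁴ = 36.79 W.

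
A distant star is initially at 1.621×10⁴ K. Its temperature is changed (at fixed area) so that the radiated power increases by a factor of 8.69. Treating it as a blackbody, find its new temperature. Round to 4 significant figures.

P ∝ T⁴, so T₂/T₁ = (P₂/P₁)^(1/4) = (8.69)^(1/4) = 1.71694.
T₂ = 1.621×10⁴ × 1.71694 = 2.783×10⁴ K.

T₂ ≈ 2.783×10⁴ K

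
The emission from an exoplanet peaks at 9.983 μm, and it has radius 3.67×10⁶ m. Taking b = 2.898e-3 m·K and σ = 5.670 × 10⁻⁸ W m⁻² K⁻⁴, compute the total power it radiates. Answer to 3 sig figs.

P ≈ 6.82×10¹⁶ W

Wien's law: T = b/λ_max = 2.898×10⁻³/9.983×10⁻⁶ = 290.293 K.
Surface area A = 4πR² = 4π(3.67×10⁶ m)² = 1.69255×10¹⁴ m².
Then P = σAT⁴ = 5.670×10⁻⁸×1.69255×10¹⁴×(290.293)⁴ = 6.82×10¹⁶ W.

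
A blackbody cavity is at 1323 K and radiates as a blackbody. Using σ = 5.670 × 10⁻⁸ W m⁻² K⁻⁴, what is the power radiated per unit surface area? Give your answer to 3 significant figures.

I ≈ 1.74×10⁵ W/m²

Stefan–Boltzmann: I = σT⁴ = 5.670×10⁻⁸ × (1323)⁴ = 1.74×10⁵ W/m².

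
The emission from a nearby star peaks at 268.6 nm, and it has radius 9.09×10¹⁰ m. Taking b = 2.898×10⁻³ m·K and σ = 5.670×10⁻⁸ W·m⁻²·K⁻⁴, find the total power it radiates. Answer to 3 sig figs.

Wien's law: T = b/λ_max = 2.898×10⁻³/2.686×10⁻⁷ = 10789.3 K.
Surface area A = 4πR² = 4π(9.09×10¹⁰ m)² = 1.03834×10²³ m².
Then P = σAT⁴ = 5.670×10⁻⁸×1.03834×10²³×(10789.3)⁴ = 7.98×10³¹ W.

P ≈ 7.98×10³¹ W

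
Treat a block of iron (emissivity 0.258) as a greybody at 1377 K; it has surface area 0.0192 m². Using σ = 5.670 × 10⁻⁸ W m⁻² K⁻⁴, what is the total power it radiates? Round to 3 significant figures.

Area A = 0.0192 m².
P = εσAT⁴ = 0.258 × 5.670×10⁻⁸ × 0.0192 × (1377)⁴ = 1.01×10³ W.

P ≈ 1.01×10³ W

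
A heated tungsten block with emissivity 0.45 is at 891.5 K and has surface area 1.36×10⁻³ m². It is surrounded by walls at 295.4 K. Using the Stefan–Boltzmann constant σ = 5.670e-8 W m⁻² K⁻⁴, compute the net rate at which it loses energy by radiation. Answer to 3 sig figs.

Net loss ≈ 21.7 W

Area A = 1.36×10⁻³ m².
Net radiated power P_net = εσA(T⁴ − T₀⁴) = 0.45×5.670×10⁻⁸×1.36×10⁻³×(891.5⁴ − 295.4⁴).
T⁴ − T₀⁴ = 6.31663×10¹¹ − 7.61451×10⁹ = 6.24048×10¹¹ K⁴, so P_net = 21.7 W.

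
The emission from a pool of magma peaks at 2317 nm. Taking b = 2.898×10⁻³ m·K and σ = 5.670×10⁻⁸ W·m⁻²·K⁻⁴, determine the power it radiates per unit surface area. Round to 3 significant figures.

Wien's law: T = b/λ_max = 2.898×10⁻³/2.317×10⁻⁶ = 1250.76 K.
Then I = σT⁴ = 5.670×10⁻⁸×(1250.76)⁴ = 1.39×10⁵ W/m².

I ≈ 1.39×10⁵ W/m²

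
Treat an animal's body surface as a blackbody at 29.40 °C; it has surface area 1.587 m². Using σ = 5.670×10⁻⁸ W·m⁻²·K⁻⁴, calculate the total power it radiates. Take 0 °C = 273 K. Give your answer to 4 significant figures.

T = 29.40 °C + 273 = 302.40 K.
Area A = 1.587 m².
P = σAT⁴ = 5.670×10⁻⁸ × 1.587 × (302.40)⁴ = 752.5 W.

P ≈ 752.5 W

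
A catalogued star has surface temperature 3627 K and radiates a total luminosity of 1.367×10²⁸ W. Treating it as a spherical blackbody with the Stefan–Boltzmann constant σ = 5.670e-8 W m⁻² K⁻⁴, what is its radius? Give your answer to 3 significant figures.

R ≈ 1.05×10¹⁰ m

L = 4πR²σT⁴ ⇒ R = √(L/(4πσT⁴)).
σT⁴ = 9.81236×10⁶ W/m², so R = √(1.367×10²⁸/(4π×9.81236×10⁶)) = 1.05×10¹⁰ m.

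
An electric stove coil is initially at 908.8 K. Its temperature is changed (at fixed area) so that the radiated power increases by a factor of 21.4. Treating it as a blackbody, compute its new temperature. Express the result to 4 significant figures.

P ∝ T⁴, so T₂/T₁ = (P₂/P₁)^(1/4) = (21.4)^(1/4) = 2.15082.
T₂ = 908.8 × 2.15082 = 1955 K.

T₂ ≈ 1955 K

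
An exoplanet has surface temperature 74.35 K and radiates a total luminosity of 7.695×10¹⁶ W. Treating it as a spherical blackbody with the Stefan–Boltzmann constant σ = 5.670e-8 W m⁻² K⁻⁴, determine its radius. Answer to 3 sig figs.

R ≈ 5.94×10⁷ m

L = 4πR²σT⁴ ⇒ R = √(L/(4πσT⁴)).
σT⁴ = 1.73263 W/m², so R = √(7.695×10¹⁶/(4π×1.73263)) = 5.94×10⁷ m.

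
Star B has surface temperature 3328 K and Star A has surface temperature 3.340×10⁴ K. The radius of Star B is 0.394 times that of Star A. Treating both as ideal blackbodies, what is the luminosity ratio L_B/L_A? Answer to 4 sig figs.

L_B/L_A ≈ 1.530×10⁻⁵

L ∝ R²T⁴, so L_B/L_A = (R_B/R_A)²(T_B/T_A)⁴ = (0.394)² × (3328/3.340×10⁴)⁴ = 0.155236 × 9.85706×10⁻⁵ = 1.530×10⁻⁵.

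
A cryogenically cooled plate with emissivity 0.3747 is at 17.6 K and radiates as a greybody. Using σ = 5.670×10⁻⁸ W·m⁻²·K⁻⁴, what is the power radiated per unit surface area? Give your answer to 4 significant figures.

Stefan–Boltzmann: I = εσT⁴ = 0.3747 × 5.670×10⁻⁸ × (17.6)⁴ = 2.039×10⁻³ W/m².

I ≈ 2.039×10⁻³ W/m²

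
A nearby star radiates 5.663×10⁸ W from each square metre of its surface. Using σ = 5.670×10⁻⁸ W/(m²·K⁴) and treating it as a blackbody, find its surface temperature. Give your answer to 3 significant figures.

T ≈ 1.00×10⁴ K

I = σT⁴, so T = (I/σ)^(1/4) = (5.663×10⁸/(5.670×10⁻⁸))^(1/4) = 1.00×10⁴ K.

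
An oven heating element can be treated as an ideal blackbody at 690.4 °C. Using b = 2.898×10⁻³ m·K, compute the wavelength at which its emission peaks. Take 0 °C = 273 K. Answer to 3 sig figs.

λ_max ≈ 3.01 μm

T = 690.4 °C + 273 = 963.4 K.
Wien's displacement law: λ_max = b/T = (2.898×10⁻³ m·K)/(963.4 K) = 3.008×10⁻⁶ m.
That is 3.01 μm, in the infrared range.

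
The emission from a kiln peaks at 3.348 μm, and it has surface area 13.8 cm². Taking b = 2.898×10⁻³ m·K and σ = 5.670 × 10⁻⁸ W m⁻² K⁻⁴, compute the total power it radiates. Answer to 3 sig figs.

Wien's law: T = b/λ_max = 2.898×10⁻³/3.348×10⁻⁶ = 865.591 K.
Area A = 13.8 cm² = 1.38×10⁻³ m².
Then P = σAT⁴ = 5.670×10⁻⁸×1.38×10⁻³×(865.591)⁴ = 43.9 W.

P ≈ 43.9 W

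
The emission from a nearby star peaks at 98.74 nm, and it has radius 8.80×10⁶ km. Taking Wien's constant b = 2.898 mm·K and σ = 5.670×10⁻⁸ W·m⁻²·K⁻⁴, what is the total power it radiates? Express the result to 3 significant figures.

Wien's law: T = b/λ_max = 2.898×10⁻³/9.874×10⁻⁸ = 29349.8 K.
Surface area A = 4πR² = 4π(8.80×10⁹ m)² = 9.73140×10²⁰ m².
Then P = σAT⁴ = 5.670×10⁻⁸×9.73140×10²⁰×(29349.8)⁴ = 4.09×10³¹ W.

P ≈ 4.09×10³¹ W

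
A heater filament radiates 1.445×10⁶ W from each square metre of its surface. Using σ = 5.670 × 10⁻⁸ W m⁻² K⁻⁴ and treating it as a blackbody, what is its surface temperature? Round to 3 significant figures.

T ≈ 2.25×10³ K

I = σT⁴, so T = (I/σ)^(1/4) = (1.445×10⁶/(5.670×10⁻⁸))^(1/4) = 2.25×10³ K.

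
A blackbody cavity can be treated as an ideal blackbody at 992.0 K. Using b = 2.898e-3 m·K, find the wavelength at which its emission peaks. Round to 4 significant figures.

λ_max ≈ 2921 nm

Wien's displacement law: λ_max = b/T = (2.898×10⁻³ m·K)/(992.0 K) = 2.9214×10⁻⁶ m.
That is 2921 nm, in the infrared range.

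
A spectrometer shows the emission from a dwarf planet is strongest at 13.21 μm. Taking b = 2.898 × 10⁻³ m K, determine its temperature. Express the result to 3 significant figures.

Wien's law gives T = b/λ_max = (2.898×10⁻³ m·K)/(1.321×10⁻⁵ m) = 219 K.

T ≈ 219 K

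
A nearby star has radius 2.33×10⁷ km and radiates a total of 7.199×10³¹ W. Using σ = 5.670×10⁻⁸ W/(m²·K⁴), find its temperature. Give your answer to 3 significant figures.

T ≈ 2.08×10⁴ K

Surface area A = 4πR² = 4π(2.33×10¹⁰ m)² = 6.82216×10²¹ m².
P = σAT⁴ ⇒ T = (P/(σA))^(1/4) = (7.199×10³¹/(5.670×10⁻⁸×6.82216×10²¹))^(1/4) = 2.08×10⁴ K.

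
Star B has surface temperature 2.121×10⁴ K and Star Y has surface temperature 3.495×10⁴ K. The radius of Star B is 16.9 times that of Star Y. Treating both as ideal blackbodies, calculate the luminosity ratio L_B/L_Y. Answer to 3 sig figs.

L_B/L_Y ≈ 38.7

L ∝ R²T⁴, so L_B/L_Y = (R_B/R_Y)²(T_B/T_Y)⁴ = (16.9)² × (2.121×10⁴/3.495×10⁴)⁴ = 285.61 × 0.135636 = 38.7.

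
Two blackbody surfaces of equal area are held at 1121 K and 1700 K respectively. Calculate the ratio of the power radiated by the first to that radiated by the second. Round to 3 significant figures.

P₁/P₂ ≈ 0.189

With equal areas, P₁/P₂ = (T₁/T₂)⁴ = (1121/1700)⁴ = 0.189.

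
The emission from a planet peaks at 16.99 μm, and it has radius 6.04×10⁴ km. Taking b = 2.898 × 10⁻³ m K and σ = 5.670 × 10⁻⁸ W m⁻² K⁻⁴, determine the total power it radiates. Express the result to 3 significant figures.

P ≈ 2.20×10¹⁸ W

Wien's law: T = b/λ_max = 2.898×10⁻³/1.699×10⁻⁵ = 170.571 K.
Surface area A = 4πR² = 4π(6.04×10⁷ m)² = 4.58441×10¹⁶ m².
Then P = σAT⁴ = 5.670×10⁻⁸×4.58441×10¹⁶×(170.571)⁴ = 2.20×10¹⁸ W.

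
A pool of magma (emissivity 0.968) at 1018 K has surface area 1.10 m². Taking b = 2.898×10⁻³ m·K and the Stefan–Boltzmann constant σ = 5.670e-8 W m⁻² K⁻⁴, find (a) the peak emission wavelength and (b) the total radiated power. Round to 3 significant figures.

λ_max ≈ 2.85 μm; P ≈ 6.48×10⁴ W

(a) λ_max = b/T = 2.898×10⁻³/1018 = 2.847×10⁻⁶ m = 2.85 μm.
Area A = 1.10 m².
(b) P = εσAT⁴ = 0.968×5.670×10⁻⁸×1.10×(1018)⁴ = 6.48×10⁴ W.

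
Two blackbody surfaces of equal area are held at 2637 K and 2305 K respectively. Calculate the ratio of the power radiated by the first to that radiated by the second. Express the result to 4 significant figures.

P₁/P₂ ≈ 1.713

With equal areas, P₁/P₂ = (T₁/T₂)⁴ = (2637/2305)⁴ = 1.713.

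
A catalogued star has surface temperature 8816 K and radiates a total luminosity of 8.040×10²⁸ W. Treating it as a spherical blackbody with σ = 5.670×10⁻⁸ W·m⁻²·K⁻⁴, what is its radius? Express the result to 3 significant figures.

L = 4πR²σT⁴ ⇒ R = √(L/(4πσT⁴)).
σT⁴ = 3.42507×10⁸ W/m², so R = √(8.040×10²⁸/(4π×3.42507×10⁸)) = 4.32×10⁹ m.

R ≈ 4.32×10⁹ m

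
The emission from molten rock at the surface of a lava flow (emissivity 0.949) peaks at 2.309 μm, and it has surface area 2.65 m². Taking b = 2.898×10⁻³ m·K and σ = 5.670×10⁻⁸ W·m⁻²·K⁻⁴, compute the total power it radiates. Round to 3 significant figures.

Wien's law: T = b/λ_max = 2.898×10⁻³/2.309×10⁻⁶ = 1255.09 K.
Area A = 2.65 m².
Then P = εσAT⁴ = 0.949×5.670×10⁻⁸×2.65×(1255.09)⁴ = 3.54×10⁵ W.

P ≈ 3.54×10⁵ W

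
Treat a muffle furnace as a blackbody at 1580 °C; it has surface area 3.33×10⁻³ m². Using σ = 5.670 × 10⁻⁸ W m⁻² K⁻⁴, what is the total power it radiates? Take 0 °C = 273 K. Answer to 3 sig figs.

P ≈ 2.23×10³ W

T = 1580 °C + 273 = 1853 K.
Area A = 3.33×10⁻³ m².
P = σAT⁴ = 5.670×10⁻⁸ × 3.33×10⁻³ × (1853)⁴ = 2.23×10³ W.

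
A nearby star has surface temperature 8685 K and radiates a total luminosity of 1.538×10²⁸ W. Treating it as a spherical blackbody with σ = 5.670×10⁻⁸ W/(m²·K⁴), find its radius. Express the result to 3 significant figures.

L = 4πR²σT⁴ ⇒ R = √(L/(4πσT⁴)).
σT⁴ = 3.22599×10⁸ W/m², so R = √(1.538×10²⁸/(4π×3.22599×10⁸)) = 1.95×10⁹ m.

R ≈ 1.95×10⁹ m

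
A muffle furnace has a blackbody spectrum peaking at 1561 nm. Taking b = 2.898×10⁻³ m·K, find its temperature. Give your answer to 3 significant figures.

Wien's law gives T = b/λ_max = (2.898×10⁻³ m·K)/(1.561×10⁻⁶ m) = 1.86×10³ K.

T ≈ 1.86×10³ K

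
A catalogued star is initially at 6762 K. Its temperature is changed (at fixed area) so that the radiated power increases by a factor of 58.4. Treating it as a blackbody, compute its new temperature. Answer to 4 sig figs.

T₂ ≈ 1.869×10⁴ K

P ∝ T⁴, so T₂/T₁ = (P₂/P₁)^(1/4) = (58.4)^(1/4) = 2.76441.
T₂ = 6762 × 2.76441 = 1.869×10⁴ K.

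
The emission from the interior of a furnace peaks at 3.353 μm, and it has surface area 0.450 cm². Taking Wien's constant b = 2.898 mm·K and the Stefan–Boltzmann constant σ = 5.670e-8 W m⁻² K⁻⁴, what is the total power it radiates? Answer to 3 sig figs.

P ≈ 1.42 W

Wien's law: T = b/λ_max = 2.898×10⁻³/3.353×10⁻⁶ = 864.301 K.
Area A = 0.450 cm² = 4.50×10⁻⁵ m².
Then P = σAT⁴ = 5.670×10⁻⁸×4.50×10⁻⁵×(864.301)⁴ = 1.42 W.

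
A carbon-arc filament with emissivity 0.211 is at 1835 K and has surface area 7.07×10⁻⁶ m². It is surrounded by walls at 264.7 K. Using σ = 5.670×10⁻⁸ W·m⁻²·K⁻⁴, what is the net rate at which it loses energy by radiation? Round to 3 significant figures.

Area A = 7.07×10⁻⁶ m².
Net radiated power P_net = εσA(T⁴ − T₀⁴) = 0.211×5.670×10⁻⁸×7.07×10⁻⁶×(1835⁴ − 264.7⁴).
T⁴ − T₀⁴ = 1.13382×10¹³ − 4.90926×10⁹ = 1.13333×10¹³ K⁴, so P_net = 0.959 W.

Net loss ≈ 0.959 W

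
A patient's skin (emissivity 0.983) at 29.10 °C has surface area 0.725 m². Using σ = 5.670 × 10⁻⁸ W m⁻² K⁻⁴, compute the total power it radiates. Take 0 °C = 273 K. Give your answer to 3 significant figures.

P ≈ 337 W

T = 29.10 °C + 273 = 302.10 K.
Area A = 0.725 m².
P = εσAT⁴ = 0.983 × 5.670×10⁻⁸ × 0.725 × (302.10)⁴ = 337 W.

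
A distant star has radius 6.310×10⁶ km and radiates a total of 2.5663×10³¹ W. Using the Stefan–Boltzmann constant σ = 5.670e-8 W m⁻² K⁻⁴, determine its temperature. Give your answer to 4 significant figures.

T ≈ 3.084×10⁴ K

Surface area A = 4πR² = 4π(6.310×10⁹ m)² = 5.00344×10²⁰ m².
P = σAT⁴ ⇒ T = (P/(σA))^(1/4) = (2.5663×10³¹/(5.670×10⁻⁸×5.00344×10²⁰))^(1/4) = 3.084×10⁴ K.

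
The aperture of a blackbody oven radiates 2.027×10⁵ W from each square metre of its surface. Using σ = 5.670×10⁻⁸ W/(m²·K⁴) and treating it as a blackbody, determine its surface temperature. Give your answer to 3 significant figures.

I = σT⁴, so T = (I/σ)^(1/4) = (2.027×10⁵/(5.670×10⁻⁸))^(1/4) = 1.38×10³ K.

T ≈ 1.38×10³ K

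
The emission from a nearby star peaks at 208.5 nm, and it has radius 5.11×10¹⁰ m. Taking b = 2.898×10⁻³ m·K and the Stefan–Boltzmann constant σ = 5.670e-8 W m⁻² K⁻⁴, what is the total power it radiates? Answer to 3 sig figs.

Wien's law: T = b/λ_max = 2.898×10⁻³/2.085×10⁻⁷ = 13899.3 K.
Surface area A = 4πR² = 4π(5.11×10¹⁰ m)² = 3.28134×10²² m².
Then P = σAT⁴ = 5.670×10⁻⁸×3.28134×10²²×(13899.3)⁴ = 6.94×10³¹ W.

P ≈ 6.94×10³¹ W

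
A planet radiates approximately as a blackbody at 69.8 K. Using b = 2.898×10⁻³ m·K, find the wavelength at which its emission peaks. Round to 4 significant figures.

λ_max ≈ 41.52 μm

Wien's displacement law: λ_max = b/T = (2.898×10⁻³ m·K)/(69.8 K) = 4.1519×10⁻⁵ m.
That is 41.52 μm, in the infrared range.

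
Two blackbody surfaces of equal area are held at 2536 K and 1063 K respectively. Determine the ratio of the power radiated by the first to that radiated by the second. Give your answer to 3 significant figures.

With equal areas, P₁/P₂ = (T₁/T₂)⁴ = (2536/1063)⁴ = 32.4.

P₁/P₂ ≈ 32.4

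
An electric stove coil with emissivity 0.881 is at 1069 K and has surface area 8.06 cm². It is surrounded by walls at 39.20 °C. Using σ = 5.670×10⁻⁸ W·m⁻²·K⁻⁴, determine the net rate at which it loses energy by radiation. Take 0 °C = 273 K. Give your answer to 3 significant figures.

Surroundings: T = 39.20 °C + 273 = 312.20 K.
Area A = 8.06 cm² = 8.06×10⁻⁴ m².
Net radiated power P_net = εσA(T⁴ − T₀⁴) = 0.881×5.670×10⁻⁸×8.06×10⁻⁴×(1069⁴ − 312.20⁴).
T⁴ − T₀⁴ = 1.30590×10¹² − 9.50017×10⁹ = 1.29640×10¹² K⁴, so P_net = 52.2 W.

Net loss ≈ 52.2 W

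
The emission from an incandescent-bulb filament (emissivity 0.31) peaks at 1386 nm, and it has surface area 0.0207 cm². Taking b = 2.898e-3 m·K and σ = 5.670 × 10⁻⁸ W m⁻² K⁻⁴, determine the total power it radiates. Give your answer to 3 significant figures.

Wien's law: T = b/λ_max = 2.898×10⁻³/1.386×10⁻⁶ = 2090.91 K.
Area A = 0.0207 cm² = 2.07×10⁻⁶ m².
Then P = εσAT⁴ = 0.31×5.670×10⁻⁸×2.07×10⁻⁶×(2090.91)⁴ = 0.695 W.

P ≈ 0.695 W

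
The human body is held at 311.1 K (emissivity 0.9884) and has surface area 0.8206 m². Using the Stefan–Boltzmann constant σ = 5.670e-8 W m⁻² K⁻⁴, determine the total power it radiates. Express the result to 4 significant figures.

P ≈ 430.8 W

Area A = 0.8206 m².
P = εσAT⁴ = 0.9884 × 5.670×10⁻⁸ × 0.8206 × (311.1)⁴ = 430.8 W.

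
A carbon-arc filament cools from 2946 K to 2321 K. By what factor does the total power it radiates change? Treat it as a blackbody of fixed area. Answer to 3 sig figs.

P ∝ T⁴, so P₂/P₁ = (T₂/T₁)⁴ = (2321/2946)⁴ = (0.787848)⁴ = 0.385.

P₂/P₁ ≈ 0.385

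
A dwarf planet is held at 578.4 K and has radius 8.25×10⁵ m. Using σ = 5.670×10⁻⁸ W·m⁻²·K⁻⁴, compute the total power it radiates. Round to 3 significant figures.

Surface area A = 4πR² = 4π(8.25×10⁵ m)² = 8.55299×10¹² m².
P = σAT⁴ = 5.670×10⁻⁸ × 8.55299×10¹² × (578.4)⁴ = 5.43×10¹⁶ W.

P ≈ 5.43×10¹⁶ W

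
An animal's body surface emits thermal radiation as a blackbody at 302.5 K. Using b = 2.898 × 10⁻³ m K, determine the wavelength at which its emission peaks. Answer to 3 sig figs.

Wien's displacement law: λ_max = b/T = (2.898×10⁻³ m·K)/(302.5 K) = 9.580×10⁻⁶ m.
That is 9.58 μm, in the infrared range.

λ_max ≈ 9.58 μm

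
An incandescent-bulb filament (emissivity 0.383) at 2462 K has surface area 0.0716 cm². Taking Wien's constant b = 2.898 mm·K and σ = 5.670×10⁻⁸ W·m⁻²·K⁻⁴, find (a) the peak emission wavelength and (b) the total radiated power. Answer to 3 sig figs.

(a) λ_max = b/T = 2.898×10⁻³/2462 = 1.177×10⁻⁶ m = 1.18×10³ nm.
Area A = 0.0716 cm² = 7.16×10⁻⁶ m².
(b) P = εσAT⁴ = 0.383×5.670×10⁻⁸×7.16×10⁻⁶×(2462)⁴ = 5.71 W.

λ_max ≈ 1.18×10³ nm; P ≈ 5.71 W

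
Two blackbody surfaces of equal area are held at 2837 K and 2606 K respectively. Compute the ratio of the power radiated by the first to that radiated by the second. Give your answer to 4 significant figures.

P₁/P₂ ≈ 1.405

With equal areas, P₁/P₂ = (T₁/T₂)⁴ = (2837/2606)⁴ = 1.405.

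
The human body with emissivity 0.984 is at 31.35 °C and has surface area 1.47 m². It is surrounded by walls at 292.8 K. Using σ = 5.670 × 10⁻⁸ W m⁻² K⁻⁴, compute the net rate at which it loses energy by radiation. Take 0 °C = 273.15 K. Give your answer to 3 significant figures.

T = 31.35 °C + 273.15 = 304.50 K.
Area A = 1.47 m².
Net radiated power P_net = εσA(T⁴ − T₀⁴) = 0.984×5.670×10⁻⁸×1.47×(304.50⁴ − 292.8⁴).
T⁴ − T₀⁴ = 8.59704×10⁹ − 7.34995×10⁹ = 1.24709×10⁹ K⁴, so P_net = 102 W.

Net loss ≈ 102 W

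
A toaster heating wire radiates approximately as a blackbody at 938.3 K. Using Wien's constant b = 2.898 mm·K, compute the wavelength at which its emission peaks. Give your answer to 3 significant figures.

λ_max ≈ 3.09 μm

Wien's displacement law: λ_max = b/T = (2.898×10⁻³ m·K)/(938.3 K) = 3.089×10⁻⁶ m.
That is 3.09 μm, in the infrared range.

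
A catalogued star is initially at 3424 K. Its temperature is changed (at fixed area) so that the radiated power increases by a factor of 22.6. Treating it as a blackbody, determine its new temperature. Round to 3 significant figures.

P ∝ T⁴, so T₂/T₁ = (P₂/P₁)^(1/4) = (22.6)^(1/4) = 2.18035.
T₂ = 3424 × 2.18035 = 7.47×10³ K.

T₂ ≈ 7.47×10³ K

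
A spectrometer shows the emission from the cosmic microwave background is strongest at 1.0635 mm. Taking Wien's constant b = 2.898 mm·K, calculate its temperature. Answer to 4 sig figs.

Wien's law gives T = b/λ_max = (2.898×10⁻³ m·K)/(1.0635×10⁻³ m) = 2.725 K.

T ≈ 2.725 K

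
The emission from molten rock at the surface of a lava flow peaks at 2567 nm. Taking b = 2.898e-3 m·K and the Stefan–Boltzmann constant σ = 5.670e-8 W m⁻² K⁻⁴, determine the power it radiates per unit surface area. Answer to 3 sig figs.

I ≈ 9.21×10⁴ W/m²

Wien's law: T = b/λ_max = 2.898×10⁻³/2.567×10⁻⁶ = 1128.94 K.
Then I = σT⁴ = 5.670×10⁻⁸×(1128.94)⁴ = 9.21×10⁴ W/m².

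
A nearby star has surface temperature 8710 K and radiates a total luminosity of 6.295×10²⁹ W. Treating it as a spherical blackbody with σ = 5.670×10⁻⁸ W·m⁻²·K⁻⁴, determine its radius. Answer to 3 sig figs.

R ≈ 1.24×10¹⁰ m

L = 4πR²σT⁴ ⇒ R = √(L/(4πσT⁴)).
σT⁴ = 3.26329×10⁸ W/m², so R = √(6.295×10²⁹/(4π×3.26329×10⁸)) = 1.24×10¹⁰ m.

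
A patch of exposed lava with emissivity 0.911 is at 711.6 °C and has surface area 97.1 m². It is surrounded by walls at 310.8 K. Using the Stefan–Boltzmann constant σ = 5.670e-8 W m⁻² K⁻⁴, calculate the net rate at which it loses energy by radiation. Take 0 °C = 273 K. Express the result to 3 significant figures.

Net loss ≈ 4.67×10⁶ W

T = 711.6 °C + 273 = 984.6 K.
Area A = 97.1 m².
Net radiated power P_net = εσA(T⁴ − T₀⁴) = 0.911×5.670×10⁻⁸×97.1×(984.6⁴ − 310.8⁴).
T⁴ − T₀⁴ = 9.39808×10¹¹ − 9.33091×10⁹ = 9.30477×10¹¹ K⁴, so P_net = 4.67×10⁶ W.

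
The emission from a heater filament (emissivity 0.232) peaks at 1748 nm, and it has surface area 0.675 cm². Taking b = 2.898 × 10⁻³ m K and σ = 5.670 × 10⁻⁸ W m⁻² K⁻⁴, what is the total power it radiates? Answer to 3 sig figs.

P ≈ 6.71 W

Wien's law: T = b/λ_max = 2.898×10⁻³/1.748×10⁻⁶ = 1657.89 K.
Area A = 0.675 cm² = 6.75×10⁻⁵ m².
Then P = εσAT⁴ = 0.232×5.670×10⁻⁸×6.75×10⁻⁵×(1657.89)⁴ = 6.71 W.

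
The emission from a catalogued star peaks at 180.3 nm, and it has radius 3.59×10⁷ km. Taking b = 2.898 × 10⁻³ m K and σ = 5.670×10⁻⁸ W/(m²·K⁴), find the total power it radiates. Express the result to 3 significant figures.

Wien's law: T = b/λ_max = 2.898×10⁻³/1.803×10⁻⁷ = 16073.2 K.
Surface area A = 4πR² = 4π(3.59×10¹⁰ m)² = 1.61957×10²² m².
Then P = σAT⁴ = 5.670×10⁻⁸×1.61957×10²²×(16073.2)⁴ = 6.13×10³¹ W.

P ≈ 6.13×10³¹ W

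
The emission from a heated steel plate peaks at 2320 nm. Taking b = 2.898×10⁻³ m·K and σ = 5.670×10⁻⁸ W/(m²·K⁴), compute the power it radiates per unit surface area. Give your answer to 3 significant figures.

Wien's law: T = b/λ_max = 2.898×10⁻³/2.320×10⁻⁶ = 1249.14 K.
Then I = σT⁴ = 5.670×10⁻⁸×(1249.14)⁴ = 1.38×10⁵ W/m².

I ≈ 1.38×10⁵ W/m²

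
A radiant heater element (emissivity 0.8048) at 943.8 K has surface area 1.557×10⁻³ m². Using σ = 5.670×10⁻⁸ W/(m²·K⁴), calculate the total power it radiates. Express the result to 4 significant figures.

P ≈ 56.37 W

Area A = 1.557×10⁻³ m².
P = εσAT⁴ = 0.8048 × 5.670×10⁻⁸ × 1.557×10⁻³ × (943.8)⁴ = 56.37 W.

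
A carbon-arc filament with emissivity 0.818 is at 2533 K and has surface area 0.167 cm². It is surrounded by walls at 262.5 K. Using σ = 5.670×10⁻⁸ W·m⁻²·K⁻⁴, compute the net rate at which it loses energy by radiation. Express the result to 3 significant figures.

Net loss ≈ 31.9 W

Area A = 0.167 cm² = 1.67×10⁻⁵ m².
Net radiated power P_net = εσA(T⁴ − T₀⁴) = 0.818×5.670×10⁻⁸×1.67×10⁻⁵×(2533⁴ − 262.5⁴).
T⁴ − T₀⁴ = 4.11662×10¹³ − 4.74807×10⁹ = 4.11615×10¹³ K⁴, so P_net = 31.9 W.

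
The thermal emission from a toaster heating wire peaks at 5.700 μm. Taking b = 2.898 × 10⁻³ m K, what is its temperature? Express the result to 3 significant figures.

Wien's law gives T = b/λ_max = (2.898×10⁻³ m·K)/(5.700×10⁻⁶ m) = 508 K.

T ≈ 508 K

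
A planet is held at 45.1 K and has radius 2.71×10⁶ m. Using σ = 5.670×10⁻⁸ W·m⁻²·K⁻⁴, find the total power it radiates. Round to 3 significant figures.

P ≈ 2.16×10¹³ W

Surface area A = 4πR² = 4π(2.71×10⁶ m)² = 9.22887×10¹³ m².
P = σAT⁴ = 5.670×10⁻⁸ × 9.22887×10¹³ × (45.1)⁴ = 2.16×10¹³ W.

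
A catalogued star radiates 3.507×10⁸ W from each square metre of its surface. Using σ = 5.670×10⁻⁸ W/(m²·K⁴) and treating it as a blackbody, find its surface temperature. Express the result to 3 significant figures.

I = σT⁴, so T = (I/σ)^(1/4) = (3.507×10⁸/(5.670×10⁻⁸))^(1/4) = 8.87×10³ K.

T ≈ 8.87×10³ K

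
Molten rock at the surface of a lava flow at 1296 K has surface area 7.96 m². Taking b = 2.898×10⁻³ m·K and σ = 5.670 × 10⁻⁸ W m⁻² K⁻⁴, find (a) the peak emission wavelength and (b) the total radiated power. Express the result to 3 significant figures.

(a) λ_max = b/T = 2.898×10⁻³/1296 = 2.236×10⁻⁶ m = 2.24×10³ nm.
Area A = 7.96 m².
(b) P = σAT⁴ = 5.670×10⁻⁸×7.96×(1296)⁴ = 1.27×10⁶ W.

λ_max ≈ 2.24×10³ nm; P ≈ 1.27×10⁶ W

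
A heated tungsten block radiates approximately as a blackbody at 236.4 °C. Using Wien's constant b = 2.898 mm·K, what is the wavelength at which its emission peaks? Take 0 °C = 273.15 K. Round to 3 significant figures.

λ_max ≈ 5.69 μm

T = 236.4 °C + 273.15 = 509.55 K.
Wien's displacement law: λ_max = b/T = (2.898×10⁻³ m·K)/(509.55 K) = 5.687×10⁻⁶ m.
That is 5.69 μm, in the infrared range.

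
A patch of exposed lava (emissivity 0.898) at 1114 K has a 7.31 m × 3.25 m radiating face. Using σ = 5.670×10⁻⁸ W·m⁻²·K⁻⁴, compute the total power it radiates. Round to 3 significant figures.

Area A = 7.31 × 3.25 = 23.7575 m².
P = εσAT⁴ = 0.898 × 5.670×10⁻⁸ × 23.7575 × (1114)⁴ = 1.86×10⁶ W.

P ≈ 1.86×10⁶ W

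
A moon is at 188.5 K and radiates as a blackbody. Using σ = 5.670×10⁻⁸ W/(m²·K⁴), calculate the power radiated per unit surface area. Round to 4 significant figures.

I ≈ 71.59 W/m²

Stefan–Boltzmann: I = σT⁴ = 5.670×10⁻⁸ × (188.5)⁴ = 71.59 W/m².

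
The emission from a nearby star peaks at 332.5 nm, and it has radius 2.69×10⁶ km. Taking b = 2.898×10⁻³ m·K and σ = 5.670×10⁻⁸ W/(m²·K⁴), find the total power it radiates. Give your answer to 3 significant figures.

P ≈ 2.98×10²⁸ W

Wien's law: T = b/λ_max = 2.898×10⁻³/3.325×10⁻⁷ = 8715.79 K.
Surface area A = 4πR² = 4π(2.69×10⁹ m)² = 9.09315×10¹⁹ m².
Then P = σAT⁴ = 5.670×10⁻⁸×9.09315×10¹⁹×(8715.79)⁴ = 2.98×10²⁸ W.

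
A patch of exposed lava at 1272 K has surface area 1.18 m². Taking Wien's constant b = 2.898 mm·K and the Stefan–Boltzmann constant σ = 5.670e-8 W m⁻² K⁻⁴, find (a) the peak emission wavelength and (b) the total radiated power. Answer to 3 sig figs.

λ_max ≈ 2.28 μm; P ≈ 1.75×10⁵ W

(a) λ_max = b/T = 2.898×10⁻³/1272 = 2.278×10⁻⁶ m = 2.28 μm.
Area A = 1.18 m².
(b) P = σAT⁴ = 5.670×10⁻⁸×1.18×(1272)⁴ = 1.75×10⁵ W.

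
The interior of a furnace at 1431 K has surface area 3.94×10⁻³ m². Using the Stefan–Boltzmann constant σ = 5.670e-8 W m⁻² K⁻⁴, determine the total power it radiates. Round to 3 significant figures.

Area A = 3.94×10⁻³ m².
P = σAT⁴ = 5.670×10⁻⁸ × 3.94×10⁻³ × (1431)⁴ = 937 W.

P ≈ 937 W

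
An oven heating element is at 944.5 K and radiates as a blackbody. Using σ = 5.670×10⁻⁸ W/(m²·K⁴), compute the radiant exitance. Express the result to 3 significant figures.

I ≈ 4.51×10⁴ W/m²

Stefan–Boltzmann: I = σT⁴ = 5.670×10⁻⁸ × (944.5)⁴ = 4.51×10⁴ W/m².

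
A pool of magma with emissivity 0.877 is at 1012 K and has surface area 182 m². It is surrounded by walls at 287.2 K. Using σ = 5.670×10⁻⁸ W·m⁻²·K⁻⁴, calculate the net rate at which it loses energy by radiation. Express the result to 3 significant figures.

Net loss ≈ 9.43×10⁶ W

Area A = 182 m².
Net radiated power P_net = εσA(T⁴ − T₀⁴) = 0.877×5.670×10⁻⁸×182×(1012⁴ − 287.2⁴).
T⁴ − T₀⁴ = 1.04887×10¹² − 6.80358×10⁹ = 1.04207×10¹² K⁴, so P_net = 9.43×10⁶ W.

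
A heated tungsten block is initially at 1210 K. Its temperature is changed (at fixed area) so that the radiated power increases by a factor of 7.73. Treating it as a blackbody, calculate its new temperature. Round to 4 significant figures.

T₂ ≈ 2018 K

P ∝ T⁴, so T₂/T₁ = (P₂/P₁)^(1/4) = (7.73)^(1/4) = 1.66742.
T₂ = 1210 × 1.66742 = 2018 K.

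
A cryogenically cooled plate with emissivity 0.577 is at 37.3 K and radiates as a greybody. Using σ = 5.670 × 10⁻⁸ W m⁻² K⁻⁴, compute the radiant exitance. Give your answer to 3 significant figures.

I ≈ 0.0633 W/m²

Stefan–Boltzmann: I = εσT⁴ = 0.577 × 5.670×10⁻⁸ × (37.3)⁴ = 0.0633 W/m².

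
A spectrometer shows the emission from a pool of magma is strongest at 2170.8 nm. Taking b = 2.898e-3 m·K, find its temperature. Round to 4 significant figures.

Wien's law gives T = b/λ_max = (2.898×10⁻³ m·K)/(2.1708×10⁻⁶ m) = 1335 K.

T ≈ 1335 K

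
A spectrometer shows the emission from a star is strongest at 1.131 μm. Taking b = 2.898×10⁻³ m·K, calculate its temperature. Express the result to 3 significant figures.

Wien's law gives T = b/λ_max = (2.898×10⁻³ m·K)/(1.131×10⁻⁶ m) = 2.56×10³ K.

T ≈ 2.56×10³ K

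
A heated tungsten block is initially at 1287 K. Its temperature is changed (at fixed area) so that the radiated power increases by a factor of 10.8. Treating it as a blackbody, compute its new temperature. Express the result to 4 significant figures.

T₂ ≈ 2333 K

P ∝ T⁴, so T₂/T₁ = (P₂/P₁)^(1/4) = (10.8)^(1/4) = 1.81283.
T₂ = 1287 × 1.81283 = 2333 K.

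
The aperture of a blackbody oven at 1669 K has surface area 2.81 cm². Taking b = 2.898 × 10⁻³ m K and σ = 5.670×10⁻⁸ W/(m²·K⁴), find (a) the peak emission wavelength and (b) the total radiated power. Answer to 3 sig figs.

λ_max ≈ 1.74×10³ nm; P ≈ 124 W

(a) λ_max = b/T = 2.898×10⁻³/1669 = 1.736×10⁻⁶ m = 1.74×10³ nm.
Area A = 2.81 cm² = 2.81×10⁻⁴ m².
(b) P = σAT⁴ = 5.670×10⁻⁸×2.81×10⁻⁴×(1669)⁴ = 124 W.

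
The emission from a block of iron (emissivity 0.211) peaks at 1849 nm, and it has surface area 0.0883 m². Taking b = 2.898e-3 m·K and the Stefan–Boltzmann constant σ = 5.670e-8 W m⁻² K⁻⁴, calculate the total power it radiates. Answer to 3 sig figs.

P ≈ 6.37×10³ W

Wien's law: T = b/λ_max = 2.898×10⁻³/1.849×10⁻⁶ = 1567.33 K.
Area A = 0.0883 m².
Then P = εσAT⁴ = 0.211×5.670×10⁻⁸×0.0883×(1567.33)⁴ = 6.37×10³ W.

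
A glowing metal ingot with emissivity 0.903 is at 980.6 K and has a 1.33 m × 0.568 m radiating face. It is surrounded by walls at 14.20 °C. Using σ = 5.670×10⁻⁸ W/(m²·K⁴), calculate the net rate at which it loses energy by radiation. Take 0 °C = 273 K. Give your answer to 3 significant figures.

Surroundings: T = 14.20 °C + 273 = 287.20 K.
Area A = 1.33 × 0.568 = 0.75544 m².
Net radiated power P_net = εσA(T⁴ − T₀⁴) = 0.903×5.670×10⁻⁸×0.75544×(980.6⁴ − 287.20⁴).
T⁴ − T₀⁴ = 9.24629×10¹¹ − 6.80358×10⁹ = 9.17825×10¹¹ K⁴, so P_net = 3.55×10⁴ W.

Net loss ≈ 3.55×10⁴ W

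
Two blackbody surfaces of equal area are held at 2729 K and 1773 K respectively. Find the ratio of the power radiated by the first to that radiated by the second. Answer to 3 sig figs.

P₁/P₂ ≈ 5.61

With equal areas, P₁/P₂ = (T₁/T₂)⁴ = (2729/1773)⁴ = 5.61.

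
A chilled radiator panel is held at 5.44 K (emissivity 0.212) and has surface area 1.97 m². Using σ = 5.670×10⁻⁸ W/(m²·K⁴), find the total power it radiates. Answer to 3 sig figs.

P ≈ 2.07×10⁻⁵ W

Area A = 1.97 m².
P = εσAT⁴ = 0.212 × 5.670×10⁻⁸ × 1.97 × (5.44)⁴ = 2.07×10⁻⁵ W.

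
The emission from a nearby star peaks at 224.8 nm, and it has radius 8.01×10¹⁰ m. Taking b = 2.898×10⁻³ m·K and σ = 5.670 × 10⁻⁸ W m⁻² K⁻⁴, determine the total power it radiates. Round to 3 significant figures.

P ≈ 1.26×10³² W

Wien's law: T = b/λ_max = 2.898×10⁻³/2.248×10⁻⁷ = 12891.5 K.
Surface area A = 4πR² = 4π(8.01×10¹⁰ m)² = 8.06260×10²² m².
Then P = σAT⁴ = 5.670×10⁻⁸×8.06260×10²²×(12891.5)⁴ = 1.26×10³² W.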